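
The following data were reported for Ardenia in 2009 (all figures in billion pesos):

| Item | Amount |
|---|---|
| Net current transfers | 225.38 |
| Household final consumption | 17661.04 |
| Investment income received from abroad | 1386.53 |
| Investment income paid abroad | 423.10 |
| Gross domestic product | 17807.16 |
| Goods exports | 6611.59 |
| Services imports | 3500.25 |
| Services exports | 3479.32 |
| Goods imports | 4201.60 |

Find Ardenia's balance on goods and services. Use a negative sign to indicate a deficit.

Goods balance = 6611.59 - 4201.60 = 2409.99
Services balance = 3479.32 - 3500.25 = -20.93
Trade balance (goods + services) = 2409.99 + (-20.93) = 2389.06

2389.06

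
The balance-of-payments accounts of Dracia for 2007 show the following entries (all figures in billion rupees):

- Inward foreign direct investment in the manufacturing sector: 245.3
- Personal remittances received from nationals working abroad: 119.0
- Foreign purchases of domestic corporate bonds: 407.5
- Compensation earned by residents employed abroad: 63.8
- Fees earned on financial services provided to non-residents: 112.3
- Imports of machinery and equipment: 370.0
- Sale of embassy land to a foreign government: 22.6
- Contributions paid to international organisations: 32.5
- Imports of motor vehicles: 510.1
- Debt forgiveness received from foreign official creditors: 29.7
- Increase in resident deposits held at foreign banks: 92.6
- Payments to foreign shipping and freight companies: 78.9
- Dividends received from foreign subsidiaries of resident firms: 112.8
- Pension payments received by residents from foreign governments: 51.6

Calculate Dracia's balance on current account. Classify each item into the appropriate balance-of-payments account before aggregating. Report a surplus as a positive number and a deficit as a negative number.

-532.0

Goods: -370.0 - 510.1 = -880.1
Services: 112.3 - 78.9 = 33.4
Primary income: 63.8 + 112.8 = 176.6
Secondary income: -32.5 + 119.0 + 51.6 = 138.1
Current account = (-880.1) + 33.4 + 176.6 + 138.1 = -532.0
(Excluded from the current account — financial account: inward foreign direct investment in the manufacturing sector 245.3, foreign purchases of domestic corporate bonds 407.5, increase in resident deposits held at foreign banks 92.6; capital account: sale of embassy land to a foreign government 22.6, debt forgiveness received from foreign official creditors 29.7.)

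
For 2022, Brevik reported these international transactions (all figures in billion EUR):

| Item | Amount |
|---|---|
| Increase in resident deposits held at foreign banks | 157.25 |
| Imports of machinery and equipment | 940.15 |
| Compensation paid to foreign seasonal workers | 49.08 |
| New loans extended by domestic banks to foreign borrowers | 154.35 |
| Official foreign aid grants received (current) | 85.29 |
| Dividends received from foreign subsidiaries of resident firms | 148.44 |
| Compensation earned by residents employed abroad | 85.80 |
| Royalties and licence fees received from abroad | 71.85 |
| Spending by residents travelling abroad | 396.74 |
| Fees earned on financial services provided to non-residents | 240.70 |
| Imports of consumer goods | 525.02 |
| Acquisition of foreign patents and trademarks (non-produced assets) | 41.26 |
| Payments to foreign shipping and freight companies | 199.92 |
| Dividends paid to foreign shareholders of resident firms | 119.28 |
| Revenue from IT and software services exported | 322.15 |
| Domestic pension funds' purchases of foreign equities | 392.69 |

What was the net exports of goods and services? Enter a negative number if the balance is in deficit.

Goods: -940.15 - 525.02 = -1465.17
Services: 322.15 - 396.74 + 240.70 + 71.85 - 199.92 = 38.04
Trade balance = -1465.17 + 38.04 = -1427.13
(Excluded from the trade balance — financial account: increase in resident deposits held at foreign banks 157.25, new loans extended by domestic banks to foreign borrowers 154.35, domestic pension funds' purchases of foreign equities 392.69; primary income: compensation paid to foreign seasonal workers 49.08, dividends received from foreign subsidiaries of resident firms 148.44, compensation earned by residents employed abroad 85.80, dividends paid to foreign shareholders of resident firms 119.28; secondary income: official foreign aid grants received (current) 85.29; capital account: acquisition of foreign patents and trademarks (non-produced assets) 41.26.)

-1427.13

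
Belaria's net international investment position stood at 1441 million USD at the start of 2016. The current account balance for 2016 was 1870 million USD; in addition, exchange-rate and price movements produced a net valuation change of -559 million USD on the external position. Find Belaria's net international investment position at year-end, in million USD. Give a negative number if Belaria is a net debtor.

2752

Change in NIIP = current account + net valuation change = 1870 + (-559) = 1311
End-of-year NIIP = 1441 + 1311 = 2752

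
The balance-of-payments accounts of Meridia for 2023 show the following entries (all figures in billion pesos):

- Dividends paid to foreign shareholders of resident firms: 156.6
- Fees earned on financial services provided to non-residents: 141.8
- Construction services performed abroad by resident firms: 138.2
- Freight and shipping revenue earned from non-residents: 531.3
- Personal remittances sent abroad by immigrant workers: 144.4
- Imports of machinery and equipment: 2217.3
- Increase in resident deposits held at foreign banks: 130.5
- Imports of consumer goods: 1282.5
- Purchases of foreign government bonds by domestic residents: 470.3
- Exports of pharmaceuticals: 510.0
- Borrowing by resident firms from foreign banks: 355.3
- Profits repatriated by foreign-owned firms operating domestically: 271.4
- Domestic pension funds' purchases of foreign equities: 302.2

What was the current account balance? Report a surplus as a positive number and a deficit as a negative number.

Goods: 510.0 - 2217.3 - 1282.5 = -2989.8
Services: 141.8 + 531.3 + 138.2 = 811.3
Primary income: -271.4 - 156.6 = -428.0
Secondary income: -144.4
Current account = (-2989.8) + 811.3 + (-428.0) + (-144.4) = -2750.9
(Excluded from the current account — financial account: increase in resident deposits held at foreign banks 130.5, purchases of foreign government bonds by domestic residents 470.3, borrowing by resident firms from foreign banks 355.3, domestic pension funds' purchases of foreign equities 302.2.)

-2750.9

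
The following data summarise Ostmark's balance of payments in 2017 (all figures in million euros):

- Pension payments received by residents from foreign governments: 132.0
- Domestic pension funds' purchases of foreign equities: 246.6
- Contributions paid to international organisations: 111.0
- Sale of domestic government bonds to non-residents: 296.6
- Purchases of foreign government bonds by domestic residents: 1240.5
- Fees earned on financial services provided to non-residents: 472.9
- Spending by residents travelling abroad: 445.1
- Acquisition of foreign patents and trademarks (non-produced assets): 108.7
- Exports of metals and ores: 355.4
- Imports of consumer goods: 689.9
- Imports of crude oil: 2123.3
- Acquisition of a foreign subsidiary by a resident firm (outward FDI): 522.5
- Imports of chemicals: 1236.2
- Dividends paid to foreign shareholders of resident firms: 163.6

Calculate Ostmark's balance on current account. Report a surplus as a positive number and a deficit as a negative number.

Goods: -689.9 - 2123.3 - 1236.2 + 355.4 = -3694.0
Services: 472.9 - 445.1 = 27.8
Primary income: -163.6
Secondary income: 132.0 - 111.0 = 21.0
Current account = (-3694.0) + 27.8 + (-163.6) + 21.0 = -3808.8
(Excluded from the current account — financial account: domestic pension funds' purchases of foreign equities 246.6, sale of domestic government bonds to non-residents 296.6, purchases of foreign government bonds by domestic residents 1240.5, acquisition of a foreign subsidiary by a resident firm (outward FDI) 522.5; capital account: acquisition of foreign patents and trademarks (non-produced assets) 108.7.)

-3808.8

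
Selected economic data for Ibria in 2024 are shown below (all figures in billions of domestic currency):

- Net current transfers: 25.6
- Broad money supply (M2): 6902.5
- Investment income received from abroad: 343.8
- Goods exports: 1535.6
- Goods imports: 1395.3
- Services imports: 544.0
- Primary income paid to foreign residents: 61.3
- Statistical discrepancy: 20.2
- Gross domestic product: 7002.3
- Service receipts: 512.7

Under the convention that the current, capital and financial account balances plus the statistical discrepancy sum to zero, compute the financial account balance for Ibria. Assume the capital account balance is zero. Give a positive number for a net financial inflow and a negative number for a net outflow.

Goods balance = 1535.6 - 1395.3 = 140.3
Services balance = 512.7 - 544.0 = -31.3
Trade balance (goods + services) = 140.3 + (-31.3) = 109.0
Net primary income = 343.8 - 61.3 = 282.5
Net secondary income = 25.6
Current account = 109.0 + 282.5 + 25.6 = 417.1
Financial account = -(417.1 + 20.2) = -437.3

-437.3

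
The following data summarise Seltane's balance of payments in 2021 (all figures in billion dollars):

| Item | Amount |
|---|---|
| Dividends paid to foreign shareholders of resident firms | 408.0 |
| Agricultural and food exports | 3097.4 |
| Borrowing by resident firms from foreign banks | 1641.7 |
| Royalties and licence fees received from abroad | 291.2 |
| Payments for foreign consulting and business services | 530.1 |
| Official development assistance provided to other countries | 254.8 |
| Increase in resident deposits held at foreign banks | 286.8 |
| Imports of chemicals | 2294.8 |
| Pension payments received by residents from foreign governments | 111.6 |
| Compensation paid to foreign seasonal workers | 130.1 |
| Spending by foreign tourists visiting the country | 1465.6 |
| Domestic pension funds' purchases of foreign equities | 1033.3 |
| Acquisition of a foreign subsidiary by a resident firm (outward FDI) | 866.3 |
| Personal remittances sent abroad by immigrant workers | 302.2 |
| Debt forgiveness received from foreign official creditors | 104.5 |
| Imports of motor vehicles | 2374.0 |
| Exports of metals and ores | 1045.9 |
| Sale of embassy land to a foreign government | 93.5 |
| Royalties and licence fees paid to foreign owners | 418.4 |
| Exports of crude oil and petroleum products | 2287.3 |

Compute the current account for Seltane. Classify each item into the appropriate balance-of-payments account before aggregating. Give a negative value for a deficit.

1586.6

Goods: -2374.0 + 1045.9 + 3097.4 - 2294.8 + 2287.3 = 1761.8
Services: 1465.6 + 291.2 - 530.1 - 418.4 = 808.3
Primary income: -408.0 - 130.1 = -538.1
Secondary income: -254.8 + 111.6 - 302.2 = -445.4
Current account = 1761.8 + 808.3 + (-538.1) + (-445.4) = 1586.6
(Excluded from the current account — financial account: borrowing by resident firms from foreign banks 1641.7, increase in resident deposits held at foreign banks 286.8, domestic pension funds' purchases of foreign equities 1033.3, acquisition of a foreign subsidiary by a resident firm (outward FDI) 866.3; capital account: debt forgiveness received from foreign official creditors 104.5, sale of embassy land to a foreign government 93.5.)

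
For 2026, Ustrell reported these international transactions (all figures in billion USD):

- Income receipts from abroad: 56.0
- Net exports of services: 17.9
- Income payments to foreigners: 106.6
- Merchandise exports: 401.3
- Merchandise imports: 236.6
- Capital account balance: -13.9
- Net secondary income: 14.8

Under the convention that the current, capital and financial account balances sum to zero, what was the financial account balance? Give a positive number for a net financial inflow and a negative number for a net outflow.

Goods balance = 401.3 - 236.6 = 164.7
Services balance = 17.9
Trade balance (goods + services) = 164.7 + 17.9 = 182.6
Net primary income = 56.0 - 106.6 = -50.6
Net secondary income = 14.8
Current account = 182.6 + (-50.6) + 14.8 = 146.8
Financial account = -(146.8 + (-13.9)) = -132.9

-132.9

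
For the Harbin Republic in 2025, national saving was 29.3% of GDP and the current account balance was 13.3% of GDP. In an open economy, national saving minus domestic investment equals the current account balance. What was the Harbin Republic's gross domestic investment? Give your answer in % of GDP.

I = S - CA = 29.3 - 13.3 = 16.0

16.0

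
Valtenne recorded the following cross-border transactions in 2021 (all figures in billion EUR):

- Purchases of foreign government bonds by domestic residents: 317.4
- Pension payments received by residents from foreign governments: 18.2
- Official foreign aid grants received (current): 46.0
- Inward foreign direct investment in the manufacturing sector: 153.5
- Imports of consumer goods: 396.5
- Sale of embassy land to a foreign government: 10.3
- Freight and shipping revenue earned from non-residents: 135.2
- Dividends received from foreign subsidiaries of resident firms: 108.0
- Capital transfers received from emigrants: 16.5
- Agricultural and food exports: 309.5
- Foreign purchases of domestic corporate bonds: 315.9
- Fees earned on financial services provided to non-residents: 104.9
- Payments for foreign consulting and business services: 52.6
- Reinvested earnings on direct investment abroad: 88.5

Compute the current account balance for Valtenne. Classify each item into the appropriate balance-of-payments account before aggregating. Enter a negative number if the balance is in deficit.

Goods: 309.5 - 396.5 = -87.0
Services: 135.2 + 104.9 - 52.6 = 187.5
Primary income: 88.5 + 108.0 = 196.5
Secondary income: 46.0 + 18.2 = 64.2
Current account = (-87.0) + 187.5 + 196.5 + 64.2 = 361.2
(Excluded from the current account — financial account: purchases of foreign government bonds by domestic residents 317.4, inward foreign direct investment in the manufacturing sector 153.5, foreign purchases of domestic corporate bonds 315.9; capital account: sale of embassy land to a foreign government 10.3, capital transfers received from emigrants 16.5.)

361.2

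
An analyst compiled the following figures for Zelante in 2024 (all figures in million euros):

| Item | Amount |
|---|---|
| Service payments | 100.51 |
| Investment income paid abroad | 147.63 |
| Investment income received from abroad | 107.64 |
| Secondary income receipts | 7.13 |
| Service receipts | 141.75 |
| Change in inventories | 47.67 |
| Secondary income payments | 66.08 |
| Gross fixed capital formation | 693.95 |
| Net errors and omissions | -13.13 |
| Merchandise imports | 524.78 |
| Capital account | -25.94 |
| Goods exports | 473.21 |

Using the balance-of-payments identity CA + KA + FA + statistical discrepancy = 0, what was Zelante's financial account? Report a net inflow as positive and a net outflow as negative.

148.34

Goods balance = 473.21 - 524.78 = -51.57
Services balance = 141.75 - 100.51 = 41.24
Trade balance (goods + services) = -51.57 + 41.24 = -10.33
Net primary income = 107.64 - 147.63 = -39.99
Net secondary income = 7.13 - 66.08 = -58.95
Current account = -10.33 + (-39.99) + (-58.95) = -109.27
Financial account = -(-109.27 + (-25.94) + (-13.13)) = 148.34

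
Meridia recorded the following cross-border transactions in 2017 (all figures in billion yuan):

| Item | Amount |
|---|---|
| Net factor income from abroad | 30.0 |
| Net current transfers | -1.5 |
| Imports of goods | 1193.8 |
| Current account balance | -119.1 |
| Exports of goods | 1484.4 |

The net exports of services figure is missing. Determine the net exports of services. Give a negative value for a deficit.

Current account = goods balance + services balance + net primary income + net secondary income
Sum of the known components = 319.1
Net exports of services = CA - (known components) = -119.1 - 319.1 = -438.2

-438.2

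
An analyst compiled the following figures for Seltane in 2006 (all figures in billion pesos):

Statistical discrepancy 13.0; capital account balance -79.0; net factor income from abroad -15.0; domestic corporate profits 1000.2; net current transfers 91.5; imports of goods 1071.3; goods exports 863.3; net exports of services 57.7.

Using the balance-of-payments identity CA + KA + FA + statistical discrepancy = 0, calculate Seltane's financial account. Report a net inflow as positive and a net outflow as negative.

Goods balance = 863.3 - 1071.3 = -208.0
Services balance = 57.7
Trade balance (goods + services) = -208.0 + 57.7 = -150.3
Net primary income = -15.0
Net secondary income = 91.5
Current account = -150.3 + (-15.0) + 91.5 = -73.8
Financial account = -(-73.8 + (-79.0) + 13.0) = 139.8

139.8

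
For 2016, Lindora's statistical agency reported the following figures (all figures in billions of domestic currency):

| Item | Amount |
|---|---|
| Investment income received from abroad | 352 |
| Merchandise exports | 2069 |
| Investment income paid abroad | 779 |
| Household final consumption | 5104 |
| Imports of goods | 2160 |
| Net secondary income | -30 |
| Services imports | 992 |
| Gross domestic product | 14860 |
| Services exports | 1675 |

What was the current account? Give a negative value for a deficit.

135

Goods balance = 2069 - 2160 = -91
Services balance = 1675 - 992 = 683
Trade balance (goods + services) = -91 + 683 = 592
Net primary income = 352 - 779 = -427
Net secondary income = -30
Current account = 592 + (-427) + (-30) = 135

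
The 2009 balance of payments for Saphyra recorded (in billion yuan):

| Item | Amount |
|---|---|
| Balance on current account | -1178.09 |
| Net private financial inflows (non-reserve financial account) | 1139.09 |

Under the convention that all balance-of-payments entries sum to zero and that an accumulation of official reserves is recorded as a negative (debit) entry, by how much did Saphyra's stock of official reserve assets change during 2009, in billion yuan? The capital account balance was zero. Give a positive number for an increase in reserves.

-39.00

Official reserve transactions balance = -((-1178.09) + 1139.09) = 39.00
An accumulation of reserves is recorded as a debit (negative entry), so the change in the stock of reserves is the negative of that balance.
Change in official reserves = -(39.00) = -39.00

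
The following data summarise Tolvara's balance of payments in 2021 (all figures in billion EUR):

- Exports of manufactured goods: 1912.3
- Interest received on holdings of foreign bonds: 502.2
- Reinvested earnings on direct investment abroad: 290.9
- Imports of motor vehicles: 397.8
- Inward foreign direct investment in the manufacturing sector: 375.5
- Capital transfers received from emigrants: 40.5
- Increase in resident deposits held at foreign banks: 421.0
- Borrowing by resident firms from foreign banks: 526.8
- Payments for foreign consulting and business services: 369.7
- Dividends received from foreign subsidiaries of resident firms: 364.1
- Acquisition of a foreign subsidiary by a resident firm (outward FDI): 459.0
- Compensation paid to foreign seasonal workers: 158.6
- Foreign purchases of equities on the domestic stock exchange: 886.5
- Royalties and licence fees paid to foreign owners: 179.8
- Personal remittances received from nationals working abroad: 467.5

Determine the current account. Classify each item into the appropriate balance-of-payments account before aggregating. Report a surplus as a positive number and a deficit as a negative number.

Goods: -397.8 + 1912.3 = 1514.5
Services: -369.7 - 179.8 = -549.5
Primary income: -158.6 + 364.1 + 290.9 + 502.2 = 998.6
Secondary income: 467.5
Current account = 1514.5 + (-549.5) + 998.6 + 467.5 = 2431.1
(Excluded from the current account — financial account: inward foreign direct investment in the manufacturing sector 375.5, increase in resident deposits held at foreign banks 421.0, borrowing by resident firms from foreign banks 526.8, acquisition of a foreign subsidiary by a resident firm (outward FDI) 459.0, foreign purchases of equities on the domestic stock exchange 886.5; capital account: capital transfers received from emigrants 40.5.)

2431.1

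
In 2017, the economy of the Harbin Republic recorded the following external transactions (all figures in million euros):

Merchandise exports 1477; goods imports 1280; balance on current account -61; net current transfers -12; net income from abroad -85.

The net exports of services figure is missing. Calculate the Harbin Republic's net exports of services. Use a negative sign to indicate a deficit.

-161

Current account = goods balance + services balance + net primary income + net secondary income
Sum of the known components = 100
Net exports of services = CA - (known components) = -61 - 100 = -161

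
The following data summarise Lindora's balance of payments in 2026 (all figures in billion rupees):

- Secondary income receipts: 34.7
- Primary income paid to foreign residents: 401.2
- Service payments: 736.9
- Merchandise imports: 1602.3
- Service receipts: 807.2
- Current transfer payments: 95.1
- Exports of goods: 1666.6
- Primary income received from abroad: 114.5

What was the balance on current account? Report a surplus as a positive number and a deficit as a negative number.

-212.5

Goods balance = 1666.6 - 1602.3 = 64.3
Services balance = 807.2 - 736.9 = 70.3
Trade balance (goods + services) = 64.3 + 70.3 = 134.6
Net primary income = 114.5 - 401.2 = -286.7
Net secondary income = 34.7 - 95.1 = -60.4
Current account = 134.6 + (-286.7) + (-60.4) = -212.5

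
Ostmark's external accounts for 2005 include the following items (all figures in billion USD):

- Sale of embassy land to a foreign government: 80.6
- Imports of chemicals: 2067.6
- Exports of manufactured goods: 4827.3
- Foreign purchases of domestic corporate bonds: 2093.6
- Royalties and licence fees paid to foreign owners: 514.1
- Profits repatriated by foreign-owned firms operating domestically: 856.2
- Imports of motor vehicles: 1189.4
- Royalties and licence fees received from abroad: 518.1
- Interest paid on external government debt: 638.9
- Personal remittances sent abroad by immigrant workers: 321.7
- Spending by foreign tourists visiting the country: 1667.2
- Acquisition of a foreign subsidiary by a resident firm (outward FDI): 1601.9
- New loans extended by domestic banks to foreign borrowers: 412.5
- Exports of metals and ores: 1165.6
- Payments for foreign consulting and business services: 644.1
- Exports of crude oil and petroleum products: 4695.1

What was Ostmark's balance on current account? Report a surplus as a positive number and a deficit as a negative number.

6641.3

Goods: 4695.1 - 1189.4 + 1165.6 - 2067.6 + 4827.3 = 7431.0
Services: 1667.2 - 514.1 + 518.1 - 644.1 = 1027.1
Primary income: -856.2 - 638.9 = -1495.1
Secondary income: -321.7
Current account = 7431.0 + 1027.1 + (-1495.1) + (-321.7) = 6641.3
(Excluded from the current account — capital account: sale of embassy land to a foreign government 80.6; financial account: foreign purchases of domestic corporate bonds 2093.6, acquisition of a foreign subsidiary by a resident firm (outward FDI) 1601.9, new loans extended by domestic banks to foreign borrowers 412.5.)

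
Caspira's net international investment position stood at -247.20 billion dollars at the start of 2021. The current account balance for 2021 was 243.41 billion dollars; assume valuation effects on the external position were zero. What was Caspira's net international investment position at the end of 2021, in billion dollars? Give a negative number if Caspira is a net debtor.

-3.79

With no valuation effects, change in NIIP = current account = 243.41
End-of-year NIIP = -247.20 + 243.41 = -3.79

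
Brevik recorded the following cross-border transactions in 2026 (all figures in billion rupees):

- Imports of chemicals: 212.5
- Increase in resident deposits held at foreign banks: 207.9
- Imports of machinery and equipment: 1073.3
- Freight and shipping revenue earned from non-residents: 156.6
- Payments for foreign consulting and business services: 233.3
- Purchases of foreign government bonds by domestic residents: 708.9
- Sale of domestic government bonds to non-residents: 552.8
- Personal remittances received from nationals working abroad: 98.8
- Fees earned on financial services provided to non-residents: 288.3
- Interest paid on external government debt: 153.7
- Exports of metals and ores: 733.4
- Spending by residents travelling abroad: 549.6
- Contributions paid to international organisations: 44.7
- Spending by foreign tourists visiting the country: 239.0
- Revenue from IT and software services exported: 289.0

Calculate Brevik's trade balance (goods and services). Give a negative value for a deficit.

-362.4

Goods: 733.4 - 212.5 - 1073.3 = -552.4
Services: -549.6 + 156.6 + 288.3 + 239.0 + 289.0 - 233.3 = 190.0
Trade balance = -552.4 + 190.0 = -362.4
(Excluded from the trade balance — financial account: increase in resident deposits held at foreign banks 207.9, purchases of foreign government bonds by domestic residents 708.9, sale of domestic government bonds to non-residents 552.8; secondary income: personal remittances received from nationals working abroad 98.8, contributions paid to international organisations 44.7; primary income: interest paid on external government debt 153.7.)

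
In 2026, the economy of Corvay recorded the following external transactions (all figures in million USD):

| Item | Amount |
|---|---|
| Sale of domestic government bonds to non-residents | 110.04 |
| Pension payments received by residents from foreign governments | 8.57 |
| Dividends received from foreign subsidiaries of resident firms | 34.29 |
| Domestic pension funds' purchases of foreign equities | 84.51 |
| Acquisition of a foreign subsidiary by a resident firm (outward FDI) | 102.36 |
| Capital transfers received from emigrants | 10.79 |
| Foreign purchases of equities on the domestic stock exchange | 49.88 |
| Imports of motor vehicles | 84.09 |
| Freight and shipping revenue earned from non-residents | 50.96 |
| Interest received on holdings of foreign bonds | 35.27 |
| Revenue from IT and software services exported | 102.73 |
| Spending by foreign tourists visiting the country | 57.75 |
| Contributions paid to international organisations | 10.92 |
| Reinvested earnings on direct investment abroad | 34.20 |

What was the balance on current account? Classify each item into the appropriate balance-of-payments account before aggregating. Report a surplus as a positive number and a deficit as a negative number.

Goods: -84.09
Services: 102.73 + 50.96 + 57.75 = 211.44
Primary income: 34.20 + 35.27 + 34.29 = 103.76
Secondary income: 8.57 - 10.92 = -2.35
Current account = (-84.09) + 211.44 + 103.76 + (-2.35) = 228.76
(Excluded from the current account — financial account: sale of domestic government bonds to non-residents 110.04, domestic pension funds' purchases of foreign equities 84.51, acquisition of a foreign subsidiary by a resident firm (outward FDI) 102.36, foreign purchases of equities on the domestic stock exchange 49.88; capital account: capital transfers received from emigrants 10.79.)

228.76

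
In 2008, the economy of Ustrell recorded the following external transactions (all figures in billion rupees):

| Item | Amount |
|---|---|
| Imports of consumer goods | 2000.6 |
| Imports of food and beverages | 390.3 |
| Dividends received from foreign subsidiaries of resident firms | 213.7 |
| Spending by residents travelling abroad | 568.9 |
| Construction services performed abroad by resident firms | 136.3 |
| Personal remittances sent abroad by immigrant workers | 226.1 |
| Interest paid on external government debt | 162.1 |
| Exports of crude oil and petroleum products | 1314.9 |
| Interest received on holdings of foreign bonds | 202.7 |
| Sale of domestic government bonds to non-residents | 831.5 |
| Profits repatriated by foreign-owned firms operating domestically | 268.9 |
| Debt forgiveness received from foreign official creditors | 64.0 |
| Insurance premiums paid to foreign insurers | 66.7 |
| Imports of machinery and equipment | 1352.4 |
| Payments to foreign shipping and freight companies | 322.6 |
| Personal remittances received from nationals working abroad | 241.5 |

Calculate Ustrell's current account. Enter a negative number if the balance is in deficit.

Goods: -2000.6 + 1314.9 - 1352.4 - 390.3 = -2428.4
Services: -568.9 - 66.7 - 322.6 + 136.3 = -821.9
Primary income: -162.1 + 202.7 - 268.9 + 213.7 = -14.6
Secondary income: 241.5 - 226.1 = 15.4
Current account = (-2428.4) + (-821.9) + (-14.6) + 15.4 = -3249.5
(Excluded from the current account — financial account: sale of domestic government bonds to non-residents 831.5; capital account: debt forgiveness received from foreign official creditors 64.0.)

-3249.5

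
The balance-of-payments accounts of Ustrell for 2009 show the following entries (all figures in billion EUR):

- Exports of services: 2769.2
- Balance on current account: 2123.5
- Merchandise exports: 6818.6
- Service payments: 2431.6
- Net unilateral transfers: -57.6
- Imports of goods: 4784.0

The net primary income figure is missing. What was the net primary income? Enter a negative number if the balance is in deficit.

-191.1

Current account = goods balance + services balance + net primary income + net secondary income
Sum of the known components = 2314.6
Net primary income = CA - (known components) = 2123.5 - 2314.6 = -191.1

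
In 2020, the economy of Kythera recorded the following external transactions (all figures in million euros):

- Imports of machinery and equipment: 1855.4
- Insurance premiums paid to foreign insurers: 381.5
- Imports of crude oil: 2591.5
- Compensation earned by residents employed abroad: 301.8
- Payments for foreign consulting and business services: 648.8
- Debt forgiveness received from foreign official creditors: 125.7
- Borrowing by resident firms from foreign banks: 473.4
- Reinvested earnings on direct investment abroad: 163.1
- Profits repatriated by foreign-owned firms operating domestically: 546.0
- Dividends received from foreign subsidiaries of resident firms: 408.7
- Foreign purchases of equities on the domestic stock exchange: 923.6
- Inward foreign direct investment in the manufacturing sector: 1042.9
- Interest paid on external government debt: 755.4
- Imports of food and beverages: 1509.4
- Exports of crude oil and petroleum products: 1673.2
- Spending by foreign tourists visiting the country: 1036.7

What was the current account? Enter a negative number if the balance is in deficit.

Goods: -1509.4 + 1673.2 - 2591.5 - 1855.4 = -4283.1
Services: -648.8 + 1036.7 - 381.5 = 6.4
Primary income: 163.1 - 546.0 - 755.4 + 408.7 + 301.8 = -427.8
Current account = (-4283.1) + 6.4 + (-427.8) = -4704.5
(Excluded from the current account — capital account: debt forgiveness received from foreign official creditors 125.7; financial account: borrowing by resident firms from foreign banks 473.4, foreign purchases of equities on the domestic stock exchange 923.6, inward foreign direct investment in the manufacturing sector 1042.9.)

-4704.5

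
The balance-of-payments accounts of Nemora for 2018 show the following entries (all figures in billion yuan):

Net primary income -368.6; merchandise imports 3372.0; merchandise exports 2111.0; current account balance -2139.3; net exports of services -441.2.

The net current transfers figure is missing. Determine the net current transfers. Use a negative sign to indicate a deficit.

-68.5

Current account = goods balance + services balance + net primary income + net secondary income
Sum of the known components = -2070.8
Net current transfers = CA - (known components) = -2139.3 - (-2070.8) = -68.5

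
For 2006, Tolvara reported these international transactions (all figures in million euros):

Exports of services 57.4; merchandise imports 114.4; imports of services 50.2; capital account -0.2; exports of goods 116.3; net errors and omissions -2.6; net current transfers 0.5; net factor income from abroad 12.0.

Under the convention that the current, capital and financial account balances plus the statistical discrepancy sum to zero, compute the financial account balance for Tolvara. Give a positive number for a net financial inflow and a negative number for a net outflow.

-18.8

Goods balance = 116.3 - 114.4 = 1.9
Services balance = 57.4 - 50.2 = 7.2
Trade balance (goods + services) = 1.9 + 7.2 = 9.1
Net primary income = 12.0
Net secondary income = 0.5
Current account = 9.1 + 12.0 + 0.5 = 21.6
Financial account = -(21.6 + (-0.2) + (-2.6)) = -18.8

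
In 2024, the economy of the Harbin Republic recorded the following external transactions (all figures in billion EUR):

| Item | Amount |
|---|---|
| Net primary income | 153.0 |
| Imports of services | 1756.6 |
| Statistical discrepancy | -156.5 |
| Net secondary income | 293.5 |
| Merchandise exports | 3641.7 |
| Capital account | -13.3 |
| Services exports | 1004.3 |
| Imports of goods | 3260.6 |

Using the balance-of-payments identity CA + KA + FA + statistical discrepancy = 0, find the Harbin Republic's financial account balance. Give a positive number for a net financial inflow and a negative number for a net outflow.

Goods balance = 3641.7 - 3260.6 = 381.1
Services balance = 1004.3 - 1756.6 = -752.3
Trade balance (goods + services) = 381.1 + (-752.3) = -371.2
Net primary income = 153.0
Net secondary income = 293.5
Current account = -371.2 + 153.0 + 293.5 = 75.3
Financial account = -(75.3 + (-13.3) + (-156.5)) = 94.5

94.5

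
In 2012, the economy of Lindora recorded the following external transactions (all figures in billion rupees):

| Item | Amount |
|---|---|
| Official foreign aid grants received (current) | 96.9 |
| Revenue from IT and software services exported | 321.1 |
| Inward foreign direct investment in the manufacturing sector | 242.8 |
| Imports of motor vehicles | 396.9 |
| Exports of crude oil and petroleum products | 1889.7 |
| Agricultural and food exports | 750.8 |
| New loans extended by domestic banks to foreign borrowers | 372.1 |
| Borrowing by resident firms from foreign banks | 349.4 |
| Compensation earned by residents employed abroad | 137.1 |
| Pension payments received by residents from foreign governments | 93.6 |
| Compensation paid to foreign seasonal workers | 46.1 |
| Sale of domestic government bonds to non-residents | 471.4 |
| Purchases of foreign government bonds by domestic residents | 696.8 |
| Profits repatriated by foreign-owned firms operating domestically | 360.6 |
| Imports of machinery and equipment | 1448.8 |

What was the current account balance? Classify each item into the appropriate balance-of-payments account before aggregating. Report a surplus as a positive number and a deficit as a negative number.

Goods: -1448.8 - 396.9 + 1889.7 + 750.8 = 794.8
Services: 321.1
Primary income: -360.6 + 137.1 - 46.1 = -269.6
Secondary income: 96.9 + 93.6 = 190.5
Current account = 794.8 + 321.1 + (-269.6) + 190.5 = 1036.8
(Excluded from the current account — financial account: inward foreign direct investment in the manufacturing sector 242.8, new loans extended by domestic banks to foreign borrowers 372.1, borrowing by resident firms from foreign banks 349.4, sale of domestic government bonds to non-residents 471.4, purchases of foreign government bonds by domestic residents 696.8.)

1036.8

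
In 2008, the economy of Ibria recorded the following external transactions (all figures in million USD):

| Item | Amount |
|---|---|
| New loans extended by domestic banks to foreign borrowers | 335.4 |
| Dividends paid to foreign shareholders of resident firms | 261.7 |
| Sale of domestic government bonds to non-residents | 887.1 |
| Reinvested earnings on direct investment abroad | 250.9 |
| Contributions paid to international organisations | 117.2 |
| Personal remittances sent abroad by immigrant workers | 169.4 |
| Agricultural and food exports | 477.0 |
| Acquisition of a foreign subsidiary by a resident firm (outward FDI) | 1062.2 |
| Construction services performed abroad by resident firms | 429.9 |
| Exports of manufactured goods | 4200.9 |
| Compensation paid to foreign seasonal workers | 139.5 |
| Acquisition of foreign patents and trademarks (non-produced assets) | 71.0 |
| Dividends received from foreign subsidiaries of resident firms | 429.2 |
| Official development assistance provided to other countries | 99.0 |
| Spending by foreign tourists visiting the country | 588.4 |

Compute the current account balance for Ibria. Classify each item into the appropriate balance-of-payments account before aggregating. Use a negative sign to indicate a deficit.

5589.5

Goods: 4200.9 + 477.0 = 4677.9
Services: 588.4 + 429.9 = 1018.3
Primary income: -261.7 + 250.9 + 429.2 - 139.5 = 278.9
Secondary income: -99.0 - 169.4 - 117.2 = -385.6
Current account = 4677.9 + 1018.3 + 278.9 + (-385.6) = 5589.5
(Excluded from the current account — financial account: new loans extended by domestic banks to foreign borrowers 335.4, sale of domestic government bonds to non-residents 887.1, acquisition of a foreign subsidiary by a resident firm (outward FDI) 1062.2; capital account: acquisition of foreign patents and trademarks (non-produced assets) 71.0.)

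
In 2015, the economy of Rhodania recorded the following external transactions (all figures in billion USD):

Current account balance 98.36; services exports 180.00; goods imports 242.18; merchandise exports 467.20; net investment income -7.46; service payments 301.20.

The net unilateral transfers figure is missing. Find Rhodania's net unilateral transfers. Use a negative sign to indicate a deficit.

2.00

Current account = goods balance + services balance + net primary income + net secondary income
Sum of the known components = 96.36
Net unilateral transfers = CA - (known components) = 98.36 - 96.36 = 2.00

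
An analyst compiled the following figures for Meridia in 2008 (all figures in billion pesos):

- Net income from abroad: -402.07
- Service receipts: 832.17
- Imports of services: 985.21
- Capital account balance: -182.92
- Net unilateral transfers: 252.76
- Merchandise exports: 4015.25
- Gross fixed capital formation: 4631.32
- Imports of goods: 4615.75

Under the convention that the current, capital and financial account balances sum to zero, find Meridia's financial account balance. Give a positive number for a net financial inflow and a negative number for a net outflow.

Goods balance = 4015.25 - 4615.75 = -600.50
Services balance = 832.17 - 985.21 = -153.04
Trade balance (goods + services) = -600.50 + (-153.04) = -753.54
Net primary income = -402.07
Net secondary income = 252.76
Current account = -753.54 + (-402.07) + 252.76 = -902.85
Financial account = -(-902.85 + (-182.92)) = 1085.77

1085.77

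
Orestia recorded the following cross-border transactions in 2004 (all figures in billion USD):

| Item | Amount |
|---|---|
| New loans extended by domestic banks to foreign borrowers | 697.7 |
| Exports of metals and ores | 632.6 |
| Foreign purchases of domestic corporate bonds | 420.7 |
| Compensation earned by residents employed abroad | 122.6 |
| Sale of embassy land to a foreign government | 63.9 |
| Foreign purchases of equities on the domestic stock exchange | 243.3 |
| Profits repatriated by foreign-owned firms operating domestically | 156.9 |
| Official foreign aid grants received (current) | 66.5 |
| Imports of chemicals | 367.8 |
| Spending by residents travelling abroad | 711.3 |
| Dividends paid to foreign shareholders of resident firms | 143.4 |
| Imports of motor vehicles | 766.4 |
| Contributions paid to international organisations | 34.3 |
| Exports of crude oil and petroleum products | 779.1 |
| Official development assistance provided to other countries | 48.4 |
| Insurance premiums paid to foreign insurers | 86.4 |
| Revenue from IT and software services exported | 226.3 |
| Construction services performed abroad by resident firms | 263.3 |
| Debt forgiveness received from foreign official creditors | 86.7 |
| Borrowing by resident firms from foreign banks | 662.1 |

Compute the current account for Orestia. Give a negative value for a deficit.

-224.5

Goods: -367.8 + 779.1 + 632.6 - 766.4 = 277.5
Services: 263.3 - 711.3 - 86.4 + 226.3 = -308.1
Primary income: -156.9 - 143.4 + 122.6 = -177.7
Secondary income: 66.5 - 48.4 - 34.3 = -16.2
Current account = 277.5 + (-308.1) + (-177.7) + (-16.2) = -224.5
(Excluded from the current account — financial account: new loans extended by domestic banks to foreign borrowers 697.7, foreign purchases of domestic corporate bonds 420.7, foreign purchases of equities on the domestic stock exchange 243.3, borrowing by resident firms from foreign banks 662.1; capital account: sale of embassy land to a foreign government 63.9, debt forgiveness received from foreign official creditors 86.7.)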